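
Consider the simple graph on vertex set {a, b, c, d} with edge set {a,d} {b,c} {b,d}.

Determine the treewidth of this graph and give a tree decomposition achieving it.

Treewidth 1.
One optimal decomposition is:
Bags: B1 = {a, d}  B2 = {b, d}  B3 = {b, c}
Tree: B1–B2, B2–B3

The largest bag has 2 vertices, giving width 1; this decomposition certifies tw(G) ≤ 1. G has an edge, so its treewidth is at least 1. Combining the bounds, tw(G) = 1.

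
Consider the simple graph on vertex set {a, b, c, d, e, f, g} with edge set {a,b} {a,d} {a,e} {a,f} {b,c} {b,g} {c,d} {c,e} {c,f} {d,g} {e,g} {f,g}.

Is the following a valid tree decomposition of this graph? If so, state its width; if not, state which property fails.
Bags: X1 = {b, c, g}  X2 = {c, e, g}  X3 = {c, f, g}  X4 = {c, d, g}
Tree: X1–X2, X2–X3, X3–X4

A tree decomposition must satisfy three properties: every vertex lies in some bag; for every edge, both endpoints lie together in some bag; and for every vertex, the bags containing it form a connected subtree. Here vertex a appears in no bag, so the decomposition is invalid.

No — vertex a appears in no bag.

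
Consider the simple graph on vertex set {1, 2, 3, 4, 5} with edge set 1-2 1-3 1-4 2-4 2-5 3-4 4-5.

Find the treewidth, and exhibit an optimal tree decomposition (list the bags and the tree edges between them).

Treewidth 2.
One such decomposition:
Bags: B1 = {2, 4, 5}  B2 = {1, 2, 4}  B3 = {1, 3, 4}
Tree: B1–B2, B2–B3

Each bag holds 3 vertices, so the decomposition has width 2, which upper-bounds the treewidth. Conversely, {1, 2, 4} is a clique of size 3, and the vertices of any clique must share a bag in every tree decomposition; so some bag has ≥ 3 vertices and tw(G) ≥ 2. The upper and lower bounds meet at 2, so that is the treewidth.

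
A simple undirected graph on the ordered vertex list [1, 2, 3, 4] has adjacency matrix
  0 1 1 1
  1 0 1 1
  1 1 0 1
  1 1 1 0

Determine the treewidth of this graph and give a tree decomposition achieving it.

With just one bag of size 4, the width is 4 − 1 = 3, so tw(G) ≤ 3. On the other hand G contains the 4-clique {1, 2, 3, 4}. A clique must lie in a single bag of any decomposition, so no decomposition can have width below 3. Therefore the treewidth is 3.

Treewidth 3.
One such decomposition:
Bags: B1 = {1, 2, 3, 4}
Tree: (single bag)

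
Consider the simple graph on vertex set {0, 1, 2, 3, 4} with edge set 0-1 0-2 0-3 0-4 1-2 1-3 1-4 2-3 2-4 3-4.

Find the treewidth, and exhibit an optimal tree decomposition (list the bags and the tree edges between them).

A single bag containing all 5 vertices is trivially a valid decomposition of width 4. Conversely, {0, 1, 2, 3, 4} is a clique of size 5, and the vertices of any clique must share a bag in every tree decomposition; so some bag has ≥ 5 vertices and tw(G) ≥ 4. Therefore the treewidth is 4.

Treewidth 4.
One such decomposition:
Bags: B1 = {0, 1, 2, 3, 4}
Tree: (single bag)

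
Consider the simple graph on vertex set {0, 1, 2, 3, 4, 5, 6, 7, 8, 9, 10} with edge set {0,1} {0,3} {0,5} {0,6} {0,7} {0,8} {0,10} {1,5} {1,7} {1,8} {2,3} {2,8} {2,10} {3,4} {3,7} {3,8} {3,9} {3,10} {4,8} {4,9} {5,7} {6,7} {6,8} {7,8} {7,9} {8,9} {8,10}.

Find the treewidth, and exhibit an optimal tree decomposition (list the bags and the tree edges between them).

Each bag holds 4 vertices, so the decomposition has width 3, which upper-bounds the treewidth. For the lower bound, the 4 vertices {0, 1, 7, 8} are pairwise adjacent, and any tree decomposition puts a clique entirely inside one bag — forcing width ≥ 3. Therefore the treewidth is 3.

Treewidth 3.
Bags: B1 = {0, 1, 5, 7}  B2 = {0, 1, 7, 8}  B3 = {0, 3, 7, 8}  B4 = {3, 7, 8, 9}  B5 = {0, 3, 8, 10}  B6 = {0, 6, 7, 8}  B7 = {2, 3, 8, 10}  B8 = {3, 4, 8, 9}
Tree: B1–B2, B2–B3, B3–B4, B3–B5, B3–B6, B5–B7, B4–B8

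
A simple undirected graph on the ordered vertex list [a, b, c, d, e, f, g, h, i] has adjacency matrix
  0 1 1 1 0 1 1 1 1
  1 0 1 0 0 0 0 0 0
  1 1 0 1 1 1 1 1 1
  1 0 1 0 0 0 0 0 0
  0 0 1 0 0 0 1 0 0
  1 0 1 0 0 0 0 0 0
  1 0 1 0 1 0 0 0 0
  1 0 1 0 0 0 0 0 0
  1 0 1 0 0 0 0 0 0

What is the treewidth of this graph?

A width-2 tree decomposition is:
Bags: B1 = {a, c, f}  B2 = {a, c, g}  B3 = {a, c, h}  B4 = {a, b, c}  B5 = {c, e, g}  B6 = {a, c, d}  B7 = {a, c, i}
Tree: B1–B2, B1–B3, B2–B4, B2–B5, B2–B6, B3–B7
Every bag has size at most 3, so the width is 3 − 1 = 2 and tw(G) ≤ 2. On the other hand G contains the 3-clique {c, e, g}. A clique must lie in a single bag of any decomposition, so no decomposition can have width below 2. Combining the bounds, tw(G) = 2.

2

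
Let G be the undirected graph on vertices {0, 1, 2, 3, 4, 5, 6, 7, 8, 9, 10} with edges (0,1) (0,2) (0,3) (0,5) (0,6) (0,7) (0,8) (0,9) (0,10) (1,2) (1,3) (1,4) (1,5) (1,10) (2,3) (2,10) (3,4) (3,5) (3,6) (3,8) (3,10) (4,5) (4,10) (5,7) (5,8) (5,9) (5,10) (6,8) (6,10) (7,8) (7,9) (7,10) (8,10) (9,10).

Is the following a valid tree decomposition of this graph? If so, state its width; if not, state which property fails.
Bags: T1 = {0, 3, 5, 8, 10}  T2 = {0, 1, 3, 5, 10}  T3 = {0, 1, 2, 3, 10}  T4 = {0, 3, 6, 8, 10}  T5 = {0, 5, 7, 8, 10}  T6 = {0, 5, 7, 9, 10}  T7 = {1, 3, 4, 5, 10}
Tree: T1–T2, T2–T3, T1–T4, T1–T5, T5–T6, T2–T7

Yes; width 4.

Every vertex of G appears in some bag (union = {0, 1, 2, 3, 4, 5, 6, 7, 8, 9, 10}); every edge is covered by a bag; and for each vertex v the set of bags containing v is connected in the bag tree. The decomposition is therefore valid. The largest bag has 5 vertices, so the width is 4.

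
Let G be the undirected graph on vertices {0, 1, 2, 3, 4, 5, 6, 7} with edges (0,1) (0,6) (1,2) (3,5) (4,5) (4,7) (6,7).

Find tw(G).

A width-1 tree decomposition is:
Bags: B1 = {1, 2}  B2 = {0, 1}  B3 = {0, 6}  B4 = {6, 7}  B5 = {4, 7}  B6 = {4, 5}  B7 = {3, 5}
Tree: B1–B2, B2–B3, B3–B4, B4–B5, B5–B6, B6–B7
Every bag has size at most 2, so the width is 2 − 1 = 1 and tw(G) ≤ 1. Since G has at least one edge (e.g. 2–1), it is not an edgeless graph, so tw(G) ≥ 1. Hence tw(G) = 1 exactly.

1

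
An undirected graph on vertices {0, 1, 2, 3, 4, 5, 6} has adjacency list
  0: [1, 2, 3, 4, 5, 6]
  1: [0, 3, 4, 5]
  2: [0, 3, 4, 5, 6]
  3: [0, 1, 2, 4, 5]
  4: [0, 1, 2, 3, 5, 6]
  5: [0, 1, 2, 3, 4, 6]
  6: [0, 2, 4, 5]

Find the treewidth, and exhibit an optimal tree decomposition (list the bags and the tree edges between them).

Treewidth 4.
Bags: B1 = {0, 2, 3, 4, 5}  B2 = {0, 2, 4, 5, 6}  B3 = {0, 1, 3, 4, 5}
Tree: B1–B2, B1–B3

Each bag holds 5 vertices, so the decomposition has width 4, which upper-bounds the treewidth. Conversely, {0, 1, 3, 4, 5} is a clique of size 5, and the vertices of any clique must share a bag in every tree decomposition; so some bag has ≥ 5 vertices and tw(G) ≥ 4. Therefore the treewidth is 4.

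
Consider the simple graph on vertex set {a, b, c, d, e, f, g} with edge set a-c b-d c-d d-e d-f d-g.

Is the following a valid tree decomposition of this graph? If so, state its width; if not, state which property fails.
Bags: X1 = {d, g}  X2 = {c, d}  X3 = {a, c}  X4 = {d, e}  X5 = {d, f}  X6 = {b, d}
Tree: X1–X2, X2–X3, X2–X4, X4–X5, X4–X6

Every vertex of G appears in some bag (union = {a, b, c, d, e, f, g}); every edge is covered by a bag; and for each vertex v the set of bags containing v is connected in the bag tree. The decomposition is therefore valid. The largest bag has 2 vertices, so the width is 1.

Yes; width 1.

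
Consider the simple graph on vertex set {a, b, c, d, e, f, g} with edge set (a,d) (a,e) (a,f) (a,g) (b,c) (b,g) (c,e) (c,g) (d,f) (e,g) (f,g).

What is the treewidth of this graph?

A width-2 tree decomposition is:
Bags: B1 = {a, e, g}  B2 = {c, e, g}  B3 = {b, c, g}  B4 = {a, f, g}  B5 = {a, d, f}
Tree: B1–B2, B2–B3, B1–B4, B4–B5
Every bag has size at most 3, so the width is 3 − 1 = 2 and tw(G) ≤ 2. Conversely, {a, d, f} is a clique of size 3, and the vertices of any clique must share a bag in every tree decomposition; so some bag has ≥ 3 vertices and tw(G) ≥ 2. The upper and lower bounds meet at 2, so that is the treewidth.

2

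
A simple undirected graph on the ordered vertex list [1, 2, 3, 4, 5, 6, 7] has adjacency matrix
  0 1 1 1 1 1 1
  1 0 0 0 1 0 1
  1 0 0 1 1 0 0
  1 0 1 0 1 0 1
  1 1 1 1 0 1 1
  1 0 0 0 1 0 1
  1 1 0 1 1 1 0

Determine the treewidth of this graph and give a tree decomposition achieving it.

Treewidth 3.
Bags: B1 = {1, 2, 5, 7}  B2 = {1, 4, 5, 7}  B3 = {1, 3, 4, 5}  B4 = {1, 5, 6, 7}
Tree: B1–B2, B2–B3, B1–B4

The largest bag has 4 vertices, giving width 3; this decomposition certifies tw(G) ≤ 3. For the lower bound, the 4 vertices {1, 3, 4, 5} are pairwise adjacent, and any tree decomposition puts a clique entirely inside one bag — forcing width ≥ 3. Hence tw(G) = 3 exactly.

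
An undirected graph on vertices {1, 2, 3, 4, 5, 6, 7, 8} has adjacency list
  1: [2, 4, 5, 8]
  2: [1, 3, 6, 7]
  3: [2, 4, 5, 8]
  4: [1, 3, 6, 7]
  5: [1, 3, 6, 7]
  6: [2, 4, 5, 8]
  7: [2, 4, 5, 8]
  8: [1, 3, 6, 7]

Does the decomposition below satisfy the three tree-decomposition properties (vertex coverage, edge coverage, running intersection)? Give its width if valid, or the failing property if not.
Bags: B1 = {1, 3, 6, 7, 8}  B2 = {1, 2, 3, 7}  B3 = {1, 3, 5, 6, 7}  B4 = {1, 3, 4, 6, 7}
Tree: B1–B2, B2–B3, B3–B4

A tree decomposition must satisfy three properties: every vertex lies in some bag; for every edge, both endpoints lie together in some bag; and for every vertex, the bags containing it form a connected subtree. Here edge (6,2) lies in no bag, so the decomposition is invalid.

No — edge (6,2) lies in no bag.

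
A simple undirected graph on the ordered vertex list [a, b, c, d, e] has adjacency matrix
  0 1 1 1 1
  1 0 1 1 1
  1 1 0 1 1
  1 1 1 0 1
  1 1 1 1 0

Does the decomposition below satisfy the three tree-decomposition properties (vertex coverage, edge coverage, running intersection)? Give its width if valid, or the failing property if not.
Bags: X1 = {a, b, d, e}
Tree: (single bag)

A tree decomposition must satisfy three properties: every vertex lies in some bag; for every edge, both endpoints lie together in some bag; and for every vertex, the bags containing it form a connected subtree. Here vertex c appears in no bag, so the decomposition is invalid.

No — vertex c appears in no bag.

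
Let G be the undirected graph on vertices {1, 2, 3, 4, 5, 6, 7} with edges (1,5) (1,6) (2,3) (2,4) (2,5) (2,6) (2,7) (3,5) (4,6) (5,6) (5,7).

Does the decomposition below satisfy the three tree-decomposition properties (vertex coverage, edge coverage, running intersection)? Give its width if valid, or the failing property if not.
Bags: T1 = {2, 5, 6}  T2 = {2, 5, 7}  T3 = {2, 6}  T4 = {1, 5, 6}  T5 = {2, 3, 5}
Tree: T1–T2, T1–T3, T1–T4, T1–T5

A tree decomposition must satisfy three properties: every vertex lies in some bag; for every edge, both endpoints lie together in some bag; and for every vertex, the bags containing it form a connected subtree. Here vertex 4 appears in no bag, so the decomposition is invalid.

No — vertex 4 appears in no bag.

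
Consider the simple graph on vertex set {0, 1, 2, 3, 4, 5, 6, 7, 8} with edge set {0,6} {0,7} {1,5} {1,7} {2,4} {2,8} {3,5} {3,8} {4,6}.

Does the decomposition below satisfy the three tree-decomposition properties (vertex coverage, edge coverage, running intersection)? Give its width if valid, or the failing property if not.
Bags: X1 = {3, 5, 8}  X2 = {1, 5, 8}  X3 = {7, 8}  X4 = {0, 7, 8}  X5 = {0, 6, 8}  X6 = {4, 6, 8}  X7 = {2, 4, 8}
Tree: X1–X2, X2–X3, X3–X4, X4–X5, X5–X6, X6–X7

No — edge (1,7) lies in no bag.

A tree decomposition must satisfy three properties: every vertex lies in some bag; for every edge, both endpoints lie together in some bag; and for every vertex, the bags containing it form a connected subtree. Here edge (1,7) lies in no bag, so the decomposition is invalid.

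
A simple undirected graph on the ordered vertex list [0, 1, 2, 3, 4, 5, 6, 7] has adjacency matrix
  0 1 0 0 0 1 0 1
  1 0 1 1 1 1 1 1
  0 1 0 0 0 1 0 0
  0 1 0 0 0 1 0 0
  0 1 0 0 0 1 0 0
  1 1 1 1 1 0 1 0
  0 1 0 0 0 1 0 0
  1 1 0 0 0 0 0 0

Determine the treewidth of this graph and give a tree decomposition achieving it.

Treewidth 2.
One optimal decomposition is:
Bags: B1 = {1, 3, 5}  B2 = {1, 2, 5}  B3 = {0, 1, 5}  B4 = {1, 4, 5}  B5 = {0, 1, 7}  B6 = {1, 5, 6}
Tree: B1–B2, B2–B3, B3–B4, B3–B5, B1–B6

The largest bag has 3 vertices, giving width 2; this decomposition certifies tw(G) ≤ 2. Conversely, {0, 1, 5} is a clique of size 3, and the vertices of any clique must share a bag in every tree decomposition; so some bag has ≥ 3 vertices and tw(G) ≥ 2. Therefore the treewidth is 2.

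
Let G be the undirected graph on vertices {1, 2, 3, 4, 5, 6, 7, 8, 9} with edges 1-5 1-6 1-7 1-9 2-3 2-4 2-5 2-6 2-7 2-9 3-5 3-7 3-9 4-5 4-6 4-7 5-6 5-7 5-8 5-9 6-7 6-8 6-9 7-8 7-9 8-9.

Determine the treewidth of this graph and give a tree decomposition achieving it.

Each bag holds 5 vertices, so the decomposition has width 4, which upper-bounds the treewidth. Conversely, {2, 3, 5, 7, 9} is a clique of size 5, and the vertices of any clique must share a bag in every tree decomposition; so some bag has ≥ 5 vertices and tw(G) ≥ 4. Therefore the treewidth is 4.

Treewidth 4.
One optimal decomposition is:
Bags: B1 = {1, 5, 6, 7, 9}  B2 = {5, 6, 7, 8, 9}  B3 = {2, 5, 6, 7, 9}  B4 = {2, 4, 5, 6, 7}  B5 = {2, 3, 5, 7, 9}
Tree: B1–B2, B2–B3, B3–B4, B3–B5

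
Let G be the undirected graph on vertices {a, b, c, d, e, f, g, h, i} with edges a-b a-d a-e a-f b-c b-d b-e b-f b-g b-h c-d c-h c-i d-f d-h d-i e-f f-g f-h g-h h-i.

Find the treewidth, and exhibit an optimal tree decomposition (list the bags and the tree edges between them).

Treewidth 3.
Bags: B1 = {b, d, f, h}  B2 = {a, b, d, f}  B3 = {b, f, g, h}  B4 = {b, c, d, h}  B5 = {a, b, e, f}  B6 = {c, d, h, i}
Tree: B1–B2, B1–B3, B1–B4, B2–B5, B4–B6

Every bag has size at most 4, so the width is 4 − 1 = 3 and tw(G) ≤ 3. Conversely, {b, c, d, h} is a clique of size 4, and the vertices of any clique must share a bag in every tree decomposition; so some bag has ≥ 4 vertices and tw(G) ≥ 3. Therefore the treewidth is 3.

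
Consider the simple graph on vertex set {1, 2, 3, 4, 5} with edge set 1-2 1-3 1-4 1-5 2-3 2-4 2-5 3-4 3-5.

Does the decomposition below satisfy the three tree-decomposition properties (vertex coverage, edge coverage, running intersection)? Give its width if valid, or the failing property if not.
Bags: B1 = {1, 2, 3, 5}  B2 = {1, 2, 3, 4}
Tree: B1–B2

Every vertex of G appears in some bag (union = {1, 2, 3, 4, 5}); every edge is covered by a bag; and for each vertex v the set of bags containing v is connected in the bag tree. The decomposition is therefore valid. The largest bag has 4 vertices, so the width is 3.

Yes; width 3.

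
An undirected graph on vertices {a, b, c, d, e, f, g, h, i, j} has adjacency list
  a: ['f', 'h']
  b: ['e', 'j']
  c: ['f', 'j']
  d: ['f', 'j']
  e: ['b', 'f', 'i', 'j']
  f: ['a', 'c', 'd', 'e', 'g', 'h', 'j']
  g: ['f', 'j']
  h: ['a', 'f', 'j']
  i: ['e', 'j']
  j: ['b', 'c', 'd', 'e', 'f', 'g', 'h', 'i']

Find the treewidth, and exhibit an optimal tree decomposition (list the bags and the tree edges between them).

Treewidth 2.
One optimal decomposition is:
Bags: B1 = {e, f, j}  B2 = {f, h, j}  B3 = {e, i, j}  B4 = {f, g, j}  B5 = {b, e, j}  B6 = {a, f, h}  B7 = {c, f, j}  B8 = {d, f, j}
Tree: B1–B2, B1–B3, B2–B4, B1–B5, B2–B6, B1–B7, B2–B8

The largest bag has 3 vertices, giving width 2; this decomposition certifies tw(G) ≤ 2. For the lower bound, the 3 vertices {d, f, j} are pairwise adjacent, and any tree decomposition puts a clique entirely inside one bag — forcing width ≥ 2. The upper and lower bounds meet at 2, so that is the treewidth.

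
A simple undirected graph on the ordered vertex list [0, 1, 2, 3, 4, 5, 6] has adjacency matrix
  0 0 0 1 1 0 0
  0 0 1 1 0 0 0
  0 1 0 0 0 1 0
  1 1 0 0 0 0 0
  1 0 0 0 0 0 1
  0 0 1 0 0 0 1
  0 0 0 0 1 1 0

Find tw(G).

A width-2 tree decomposition is:
Bags: B1 = {1, 2, 3}  B2 = {2, 3, 5}  B3 = {3, 5, 6}  B4 = {3, 4, 6}  B5 = {0, 3, 4}
Tree: B1–B2, B2–B3, B3–B4, B4–B5
Every bag has size at most 3, so the width is 3 − 1 = 2 and tw(G) ≤ 2. The edges 3–1–2–5–6–4–0–3 form a cycle, so G is not a tree and its treewidth is at least 2. Hence tw(G) = 2 exactly.

2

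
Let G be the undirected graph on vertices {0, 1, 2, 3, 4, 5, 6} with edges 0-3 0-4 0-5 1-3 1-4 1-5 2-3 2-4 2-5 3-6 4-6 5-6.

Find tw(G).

3

A width-3 tree decomposition is:
Bags: B1 = {3, 4, 5, 6}  B2 = {0, 3, 4, 5}  B3 = {1, 3, 4, 5}  B4 = {2, 3, 4, 5}
Tree: B1–B2, B2–B3, B3–B4
The largest bag has 4 vertices, giving width 3; this decomposition certifies tw(G) ≤ 3. For the lower bound: the 4 vertex sets {5,6}, {0,4}, {3}, {1} are disjoint, each induces a connected subgraph, and every pair is joined by at least one edge of G. Contracting each set to a single vertex therefore yields K_{4} as a minor, and since treewidth is minor-monotone, tw(G) ≥ tw(K_{4}) = 3. Hence tw(G) = 3 exactly.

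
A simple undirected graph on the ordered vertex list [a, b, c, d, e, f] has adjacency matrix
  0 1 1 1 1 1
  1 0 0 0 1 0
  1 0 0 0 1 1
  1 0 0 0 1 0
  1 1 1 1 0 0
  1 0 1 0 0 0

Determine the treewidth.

A width-2 tree decomposition is:
Bags: B1 = {a, c, e}  B2 = {a, c, f}  B3 = {a, d, e}  B4 = {a, b, e}
Tree: B1–B2, B1–B3, B1–B4
Each bag holds 3 vertices, so the decomposition has width 2, which upper-bounds the treewidth. For the lower bound, the 3 vertices {a, d, e} are pairwise adjacent, and any tree decomposition puts a clique entirely inside one bag — forcing width ≥ 2. Combining the bounds, tw(G) = 2.

2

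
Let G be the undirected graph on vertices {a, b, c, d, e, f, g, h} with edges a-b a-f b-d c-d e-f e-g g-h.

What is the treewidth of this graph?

1

A width-1 tree decomposition is:
Bags: B1 = {c, d}  B2 = {b, d}  B3 = {a, b}  B4 = {a, f}  B5 = {e, f}  B6 = {e, g}  B7 = {g, h}
Tree: B1–B2, B2–B3, B3–B4, B4–B5, B5–B6, B6–B7
Each bag holds 2 vertices, so the decomposition has width 1, which upper-bounds the treewidth. Any graph with an edge has treewidth ≥ 1, and G has the edge c–d. Hence tw(G) = 1 exactly.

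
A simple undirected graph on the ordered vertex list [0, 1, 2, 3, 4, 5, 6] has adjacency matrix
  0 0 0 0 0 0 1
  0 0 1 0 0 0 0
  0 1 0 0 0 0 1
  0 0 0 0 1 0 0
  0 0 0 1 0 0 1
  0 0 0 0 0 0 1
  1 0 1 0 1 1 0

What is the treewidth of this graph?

A width-1 tree decomposition is:
Bags: B1 = {4, 6}  B2 = {2, 6}  B3 = {1, 2}  B4 = {0, 6}  B5 = {5, 6}  B6 = {3, 4}
Tree: B1–B2, B2–B3, B1–B4, B4–B5, B1–B6
The largest bag has 2 vertices, giving width 1; this decomposition certifies tw(G) ≤ 1. G has an edge, so its treewidth is at least 1. Therefore the treewidth is 1.

1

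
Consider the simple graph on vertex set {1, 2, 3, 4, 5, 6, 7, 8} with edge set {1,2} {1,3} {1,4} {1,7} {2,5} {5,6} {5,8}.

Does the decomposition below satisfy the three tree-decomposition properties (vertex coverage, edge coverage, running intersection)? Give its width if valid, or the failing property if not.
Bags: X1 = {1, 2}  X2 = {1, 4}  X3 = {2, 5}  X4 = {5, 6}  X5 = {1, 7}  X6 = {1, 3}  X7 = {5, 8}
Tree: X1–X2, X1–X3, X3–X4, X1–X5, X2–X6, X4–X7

Yes; width 1.

Checking the three conditions: (i) the bags cover all of {1, 2, 3, 4, 5, 6, 7, 8}; (ii) for each edge, some bag contains both endpoints; (iii) the bags containing any fixed vertex form a subtree. All hold, so the decomposition is valid with width 2 − 1 = 1.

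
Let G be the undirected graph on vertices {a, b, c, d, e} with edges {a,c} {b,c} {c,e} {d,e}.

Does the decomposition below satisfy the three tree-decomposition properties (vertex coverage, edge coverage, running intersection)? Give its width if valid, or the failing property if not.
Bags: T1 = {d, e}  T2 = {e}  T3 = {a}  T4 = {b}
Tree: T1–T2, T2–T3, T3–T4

No — vertex c appears in no bag.

A tree decomposition must satisfy three properties: every vertex lies in some bag; for every edge, both endpoints lie together in some bag; and for every vertex, the bags containing it form a connected subtree. Here vertex c appears in no bag, so the decomposition is invalid.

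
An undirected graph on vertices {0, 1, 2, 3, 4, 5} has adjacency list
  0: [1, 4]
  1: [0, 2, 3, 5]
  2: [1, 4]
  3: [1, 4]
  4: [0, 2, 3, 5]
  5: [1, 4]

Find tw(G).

A width-2 tree decomposition is:
Bags: B1 = {1, 4, 5}  B2 = {1, 2, 4}  B3 = {0, 1, 4}  B4 = {1, 3, 4}
Tree: B1–B2, B2–B3, B3–B4
Each bag holds 3 vertices, so the decomposition has width 2, which upper-bounds the treewidth. The edges 5–4–2–1–5 form a cycle, so G is not a tree and its treewidth is at least 2. Combining the bounds, tw(G) = 2.

2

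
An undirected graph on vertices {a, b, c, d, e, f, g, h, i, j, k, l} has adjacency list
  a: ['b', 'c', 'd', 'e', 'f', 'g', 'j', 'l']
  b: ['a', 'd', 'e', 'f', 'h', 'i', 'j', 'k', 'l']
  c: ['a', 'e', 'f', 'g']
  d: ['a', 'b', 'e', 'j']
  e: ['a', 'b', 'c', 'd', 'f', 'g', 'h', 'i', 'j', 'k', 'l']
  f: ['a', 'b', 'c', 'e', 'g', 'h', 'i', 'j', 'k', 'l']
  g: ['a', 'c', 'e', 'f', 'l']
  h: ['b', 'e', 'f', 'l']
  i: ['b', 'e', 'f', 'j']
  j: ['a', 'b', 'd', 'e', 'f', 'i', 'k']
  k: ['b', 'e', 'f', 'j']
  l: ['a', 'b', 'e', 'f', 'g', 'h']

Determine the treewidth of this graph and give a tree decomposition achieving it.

Treewidth 4.
Bags: B1 = {a, b, e, f, j}  B2 = {a, b, e, f, l}  B3 = {a, e, f, g, l}  B4 = {b, e, f, j, k}  B5 = {b, e, f, h, l}  B6 = {a, b, d, e, j}  B7 = {a, c, e, f, g}  B8 = {b, e, f, i, j}
Tree: B1–B2, B2–B3, B1–B4, B2–B5, B1–B6, B3–B7, B4–B8

The largest bag has 5 vertices, giving width 4; this decomposition certifies tw(G) ≤ 4. On the other hand G contains the 5-clique {a, b, d, e, j}. A clique must lie in a single bag of any decomposition, so no decomposition can have width below 4. Hence tw(G) = 4 exactly.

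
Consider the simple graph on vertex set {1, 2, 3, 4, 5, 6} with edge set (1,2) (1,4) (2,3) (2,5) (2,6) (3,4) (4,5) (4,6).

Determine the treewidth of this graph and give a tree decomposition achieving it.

Treewidth 2.
One optimal decomposition is:
Bags: B1 = {2, 4, 6}  B2 = {2, 4, 5}  B3 = {1, 2, 4}  B4 = {2, 3, 4}
Tree: B1–B2, B2–B3, B3–B4

Every bag has size at most 3, so the width is 3 − 1 = 2 and tw(G) ≤ 2. The edges 6–4–5–2–6 form a cycle, so G is not a tree and its treewidth is at least 2. Therefore the treewidth is 2.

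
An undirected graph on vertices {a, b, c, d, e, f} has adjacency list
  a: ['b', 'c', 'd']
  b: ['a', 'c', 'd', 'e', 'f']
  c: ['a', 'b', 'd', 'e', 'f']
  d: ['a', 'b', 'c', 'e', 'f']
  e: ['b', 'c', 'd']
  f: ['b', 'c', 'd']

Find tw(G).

A width-3 tree decomposition is:
Bags: B1 = {b, c, d, f}  B2 = {a, b, c, d}  B3 = {b, c, d, e}
Tree: B1–B2, B2–B3
The largest bag has 4 vertices, giving width 3; this decomposition certifies tw(G) ≤ 3. On the other hand G contains the 4-clique {b, c, d, e}. A clique must lie in a single bag of any decomposition, so no decomposition can have width below 3. Therefore the treewidth is 3.

3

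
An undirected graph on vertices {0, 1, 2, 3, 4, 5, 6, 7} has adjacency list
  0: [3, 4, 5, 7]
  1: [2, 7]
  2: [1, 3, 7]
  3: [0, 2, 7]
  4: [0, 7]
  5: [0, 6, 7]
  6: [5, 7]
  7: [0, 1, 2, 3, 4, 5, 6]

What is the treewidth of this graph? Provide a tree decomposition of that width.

Treewidth 2.
One optimal decomposition is:
Bags: B1 = {0, 3, 7}  B2 = {2, 3, 7}  B3 = {1, 2, 7}  B4 = {0, 5, 7}  B5 = {0, 4, 7}  B6 = {5, 6, 7}
Tree: B1–B2, B2–B3, B1–B4, B4–B5, B4–B6

Each bag holds 3 vertices, so the decomposition has width 2, which upper-bounds the treewidth. For the lower bound, the 3 vertices {0, 3, 7} are pairwise adjacent, and any tree decomposition puts a clique entirely inside one bag — forcing width ≥ 2. Hence tw(G) = 2 exactly.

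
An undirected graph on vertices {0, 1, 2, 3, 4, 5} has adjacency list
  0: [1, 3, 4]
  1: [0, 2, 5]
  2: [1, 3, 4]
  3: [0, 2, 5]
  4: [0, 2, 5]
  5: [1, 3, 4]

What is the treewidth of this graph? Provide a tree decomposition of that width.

Every bag has size at most 4, so the width is 4 − 1 = 3 and tw(G) ≤ 3. For the lower bound: the 4 vertex sets {0,3}, {1,2}, {5}, {4} are disjoint, each induces a connected subgraph, and every pair is joined by at least one edge of G. Contracting each set to a single vertex therefore yields K_{4} as a minor, and since treewidth is minor-monotone, tw(G) ≥ tw(K_{4}) = 3. Combining the bounds, tw(G) = 3.

Treewidth 3.
Bags: B1 = {0, 2, 3, 5}  B2 = {0, 1, 2, 5}  B3 = {0, 2, 4, 5}
Tree: B1–B2, B2–B3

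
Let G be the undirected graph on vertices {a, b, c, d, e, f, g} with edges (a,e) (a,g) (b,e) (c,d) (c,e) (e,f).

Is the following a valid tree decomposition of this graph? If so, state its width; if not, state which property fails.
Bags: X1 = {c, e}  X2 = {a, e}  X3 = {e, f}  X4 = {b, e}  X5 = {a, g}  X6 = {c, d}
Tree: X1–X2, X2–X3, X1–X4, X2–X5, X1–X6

Yes; width 1.

Checking the three conditions: (i) the bags cover all of {a, b, c, d, e, f, g}; (ii) for each edge, some bag contains both endpoints; (iii) the bags containing any fixed vertex form a subtree. All hold, so the decomposition is valid with width 2 − 1 = 1.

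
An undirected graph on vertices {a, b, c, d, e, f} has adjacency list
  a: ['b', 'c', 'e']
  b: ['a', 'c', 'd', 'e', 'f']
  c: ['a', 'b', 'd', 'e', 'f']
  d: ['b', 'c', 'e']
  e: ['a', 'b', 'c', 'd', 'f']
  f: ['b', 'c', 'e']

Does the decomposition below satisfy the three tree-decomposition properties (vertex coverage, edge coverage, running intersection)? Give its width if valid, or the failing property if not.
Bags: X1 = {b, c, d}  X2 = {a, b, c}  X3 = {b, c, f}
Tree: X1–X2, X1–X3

No — vertex e appears in no bag.

A tree decomposition must satisfy three properties: every vertex lies in some bag; for every edge, both endpoints lie together in some bag; and for every vertex, the bags containing it form a connected subtree. Here vertex e appears in no bag, so the decomposition is invalid.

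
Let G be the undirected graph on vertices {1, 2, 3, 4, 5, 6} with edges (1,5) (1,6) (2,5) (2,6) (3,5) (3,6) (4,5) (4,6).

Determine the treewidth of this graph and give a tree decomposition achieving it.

Treewidth 2.
One optimal decomposition is:
Bags: B1 = {4, 5, 6}  B2 = {3, 5, 6}  B3 = {1, 5, 6}  B4 = {2, 5, 6}
Tree: B1–B2, B2–B3, B3–B4

The largest bag has 3 vertices, giving width 2; this decomposition certifies tw(G) ≤ 2. The edges 5–4–6–3–5 form a cycle, so G is not a tree and its treewidth is at least 2. Hence tw(G) = 2 exactly.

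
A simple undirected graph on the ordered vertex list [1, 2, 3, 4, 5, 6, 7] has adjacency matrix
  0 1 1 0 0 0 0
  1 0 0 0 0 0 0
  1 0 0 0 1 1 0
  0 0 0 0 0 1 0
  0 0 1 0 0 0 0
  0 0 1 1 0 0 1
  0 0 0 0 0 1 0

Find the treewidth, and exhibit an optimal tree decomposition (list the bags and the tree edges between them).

Treewidth 1.
One such decomposition:
Bags: B1 = {3, 6}  B2 = {3, 5}  B3 = {1, 3}  B4 = {1, 2}  B5 = {6, 7}  B6 = {4, 6}
Tree: B1–B2, B1–B3, B3–B4, B1–B5, B1–B6

The largest bag has 2 vertices, giving width 1; this decomposition certifies tw(G) ≤ 1. Since G has at least one edge (e.g. 6–3), it is not an edgeless graph, so tw(G) ≥ 1. The upper and lower bounds meet at 1, so that is the treewidth.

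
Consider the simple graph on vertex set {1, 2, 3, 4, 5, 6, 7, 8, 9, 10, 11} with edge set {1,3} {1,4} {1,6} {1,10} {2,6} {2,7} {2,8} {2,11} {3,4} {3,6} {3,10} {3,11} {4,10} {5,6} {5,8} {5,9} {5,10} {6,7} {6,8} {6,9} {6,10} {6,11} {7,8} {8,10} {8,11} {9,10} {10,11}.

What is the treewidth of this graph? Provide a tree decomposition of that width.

Each bag holds 4 vertices, so the decomposition has width 3, which upper-bounds the treewidth. Conversely, {1, 3, 4, 10} is a clique of size 4, and the vertices of any clique must share a bag in every tree decomposition; so some bag has ≥ 4 vertices and tw(G) ≥ 3. Hence tw(G) = 3 exactly.

Treewidth 3.
One such decomposition:
Bags: B1 = {3, 6, 10, 11}  B2 = {1, 3, 6, 10}  B3 = {6, 8, 10, 11}  B4 = {5, 6, 8, 10}  B5 = {5, 6, 9, 10}  B6 = {2, 6, 8, 11}  B7 = {1, 3, 4, 10}  B8 = {2, 6, 7, 8}
Tree: B1–B2, B1–B3, B3–B4, B4–B5, B3–B6, B2–B7, B6–B8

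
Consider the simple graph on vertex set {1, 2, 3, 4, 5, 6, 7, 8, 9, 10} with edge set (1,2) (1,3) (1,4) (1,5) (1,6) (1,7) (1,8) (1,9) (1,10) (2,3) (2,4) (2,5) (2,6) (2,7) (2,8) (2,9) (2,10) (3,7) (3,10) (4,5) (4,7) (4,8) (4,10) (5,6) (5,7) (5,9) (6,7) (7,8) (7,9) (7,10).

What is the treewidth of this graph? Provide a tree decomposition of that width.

The largest bag has 5 vertices, giving width 4; this decomposition certifies tw(G) ≤ 4. For the lower bound, the 5 vertices {1, 2, 5, 7, 9} are pairwise adjacent, and any tree decomposition puts a clique entirely inside one bag — forcing width ≥ 4. Combining the bounds, tw(G) = 4.

Treewidth 4.
One such decomposition:
Bags: B1 = {1, 2, 4, 5, 7}  B2 = {1, 2, 5, 7, 9}  B3 = {1, 2, 4, 7, 10}  B4 = {1, 2, 5, 6, 7}  B5 = {1, 2, 3, 7, 10}  B6 = {1, 2, 4, 7, 8}
Tree: B1–B2, B1–B3, B2–B4, B3–B5, B3–B6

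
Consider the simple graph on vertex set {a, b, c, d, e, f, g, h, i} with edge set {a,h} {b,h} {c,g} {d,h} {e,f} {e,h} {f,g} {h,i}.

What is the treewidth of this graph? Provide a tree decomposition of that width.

Treewidth 1.
One such decomposition:
Bags: B1 = {e, h}  B2 = {a, h}  B3 = {e, f}  B4 = {h, i}  B5 = {d, h}  B6 = {b, h}  B7 = {f, g}  B8 = {c, g}
Tree: B1–B2, B1–B3, B2–B4, B4–B5, B2–B6, B3–B7, B7–B8

Every bag has size at most 2, so the width is 2 − 1 = 1 and tw(G) ≤ 1. Any graph with an edge has treewidth ≥ 1, and G has the edge e–h. Therefore the treewidth is 1.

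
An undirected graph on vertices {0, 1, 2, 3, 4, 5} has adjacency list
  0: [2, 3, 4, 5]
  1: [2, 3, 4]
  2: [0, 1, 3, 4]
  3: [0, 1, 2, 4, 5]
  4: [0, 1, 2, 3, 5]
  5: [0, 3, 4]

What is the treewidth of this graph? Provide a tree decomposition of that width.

Treewidth 3.
One such decomposition:
Bags: B1 = {1, 2, 3, 4}  B2 = {0, 2, 3, 4}  B3 = {0, 3, 4, 5}
Tree: B1–B2, B2–B3

Each bag holds 4 vertices, so the decomposition has width 3, which upper-bounds the treewidth. On the other hand G contains the 4-clique {0, 2, 3, 4}. A clique must lie in a single bag of any decomposition, so no decomposition can have width below 3. Hence tw(G) = 3 exactly.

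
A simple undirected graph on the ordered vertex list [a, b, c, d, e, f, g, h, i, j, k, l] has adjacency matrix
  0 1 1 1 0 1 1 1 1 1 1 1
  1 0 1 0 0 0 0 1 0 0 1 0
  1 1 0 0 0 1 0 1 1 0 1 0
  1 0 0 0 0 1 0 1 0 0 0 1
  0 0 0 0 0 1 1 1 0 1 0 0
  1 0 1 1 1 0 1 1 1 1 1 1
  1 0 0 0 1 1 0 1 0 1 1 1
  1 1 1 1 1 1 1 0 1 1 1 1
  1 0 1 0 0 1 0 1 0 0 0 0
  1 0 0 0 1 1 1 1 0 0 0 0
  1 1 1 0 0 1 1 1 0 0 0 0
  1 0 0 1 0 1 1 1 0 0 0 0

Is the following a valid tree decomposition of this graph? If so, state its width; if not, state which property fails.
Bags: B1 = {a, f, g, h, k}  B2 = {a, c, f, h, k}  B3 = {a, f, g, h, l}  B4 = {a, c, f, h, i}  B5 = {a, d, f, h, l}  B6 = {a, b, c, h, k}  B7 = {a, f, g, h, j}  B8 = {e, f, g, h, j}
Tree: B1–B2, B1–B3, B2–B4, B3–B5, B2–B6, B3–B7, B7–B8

Yes; width 4.

Vertex coverage: the bags together contain {a, b, c, d, e, f, g, h, i, j, k, l}, the full vertex set. Edge coverage: each edge of G has both endpoints in at least one bag. Running intersection: for every vertex, the bags containing it form a connected subtree. All three properties hold, so this is a valid tree decomposition of width max|bag| − 1 = 4, and hence tw(G) ≤ 4.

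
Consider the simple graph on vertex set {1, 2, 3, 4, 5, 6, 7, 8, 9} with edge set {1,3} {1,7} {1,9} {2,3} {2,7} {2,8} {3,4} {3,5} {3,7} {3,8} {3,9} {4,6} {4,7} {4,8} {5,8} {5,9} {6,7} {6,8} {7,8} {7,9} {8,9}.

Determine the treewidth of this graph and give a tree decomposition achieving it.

Treewidth 3.
Bags: B1 = {3, 5, 8, 9}  B2 = {3, 7, 8, 9}  B3 = {1, 3, 7, 9}  B4 = {3, 4, 7, 8}  B5 = {4, 6, 7, 8}  B6 = {2, 3, 7, 8}
Tree: B1–B2, B2–B3, B2–B4, B4–B5, B2–B6

Each bag holds 4 vertices, so the decomposition has width 3, which upper-bounds the treewidth. On the other hand G contains the 4-clique {3, 5, 8, 9}. A clique must lie in a single bag of any decomposition, so no decomposition can have width below 3. Combining the bounds, tw(G) = 3.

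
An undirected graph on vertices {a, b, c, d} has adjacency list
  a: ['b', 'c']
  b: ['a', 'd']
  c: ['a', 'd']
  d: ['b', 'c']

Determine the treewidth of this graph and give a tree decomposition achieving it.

Treewidth 2.
One such decomposition:
Bags: B1 = {a, c, d}  B2 = {a, b, d}
Tree: B1–B2

Each bag holds 3 vertices, so the decomposition has width 2, which upper-bounds the treewidth. Since a–c–d–b–a is a cycle in G, G is not acyclic. Forests are exactly the graphs of treewidth ≤ 1, so tw(G) ≥ 2. Combining the bounds, tw(G) = 2.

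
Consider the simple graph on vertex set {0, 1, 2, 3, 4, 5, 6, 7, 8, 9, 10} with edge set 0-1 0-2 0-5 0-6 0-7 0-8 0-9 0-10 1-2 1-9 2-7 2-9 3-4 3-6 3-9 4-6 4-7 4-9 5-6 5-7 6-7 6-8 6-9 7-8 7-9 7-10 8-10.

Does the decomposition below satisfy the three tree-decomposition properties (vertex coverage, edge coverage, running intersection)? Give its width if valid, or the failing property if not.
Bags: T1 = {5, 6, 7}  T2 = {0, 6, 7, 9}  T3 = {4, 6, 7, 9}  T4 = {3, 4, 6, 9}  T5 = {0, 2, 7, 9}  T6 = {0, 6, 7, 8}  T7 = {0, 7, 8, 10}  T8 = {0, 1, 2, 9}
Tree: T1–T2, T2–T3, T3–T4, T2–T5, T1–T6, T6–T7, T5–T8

No — edge (0,5) lies in no bag.

A tree decomposition must satisfy three properties: every vertex lies in some bag; for every edge, both endpoints lie together in some bag; and for every vertex, the bags containing it form a connected subtree. Here edge (0,5) lies in no bag, so the decomposition is invalid.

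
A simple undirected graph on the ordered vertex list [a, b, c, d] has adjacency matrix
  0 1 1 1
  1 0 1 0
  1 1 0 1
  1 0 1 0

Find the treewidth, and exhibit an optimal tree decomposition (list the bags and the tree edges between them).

Each bag holds 3 vertices, so the decomposition has width 2, which upper-bounds the treewidth. Conversely, {a, c, d} is a clique of size 3, and the vertices of any clique must share a bag in every tree decomposition; so some bag has ≥ 3 vertices and tw(G) ≥ 2. Therefore the treewidth is 2.

Treewidth 2.
Bags: B1 = {a, b, c}  B2 = {a, c, d}
Tree: B1–B2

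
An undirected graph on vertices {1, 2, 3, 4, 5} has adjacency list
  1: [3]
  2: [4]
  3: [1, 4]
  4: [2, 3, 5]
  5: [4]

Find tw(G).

A width-1 tree decomposition is:
Bags: B1 = {3, 4}  B2 = {1, 3}  B3 = {4, 5}  B4 = {2, 4}
Tree: B1–B2, B1–B3, B1–B4
The largest bag has 2 vertices, giving width 1; this decomposition certifies tw(G) ≤ 1. Any graph with an edge has treewidth ≥ 1, and G has the edge 4–3. The upper and lower bounds meet at 1, so that is the treewidth.

1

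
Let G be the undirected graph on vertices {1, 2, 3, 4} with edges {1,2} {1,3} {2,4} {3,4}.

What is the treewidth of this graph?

2

A width-2 tree decomposition is:
Bags: B1 = {1, 2, 3}  B2 = {2, 3, 4}
Tree: B1–B2
Each bag holds 3 vertices, so the decomposition has width 2, which upper-bounds the treewidth. Since 2–1–3–4–2 is a cycle in G, G is not acyclic. Forests are exactly the graphs of treewidth ≤ 1, so tw(G) ≥ 2. The upper and lower bounds meet at 2, so that is the treewidth.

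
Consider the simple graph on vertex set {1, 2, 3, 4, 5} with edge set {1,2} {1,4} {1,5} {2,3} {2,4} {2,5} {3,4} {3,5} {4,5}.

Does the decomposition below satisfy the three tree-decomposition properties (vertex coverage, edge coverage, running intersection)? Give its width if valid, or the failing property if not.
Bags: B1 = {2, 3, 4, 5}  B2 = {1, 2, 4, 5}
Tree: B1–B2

Yes; width 3.

Every vertex of G appears in some bag (union = {1, 2, 3, 4, 5}); every edge is covered by a bag; and for each vertex v the set of bags containing v is connected in the bag tree. The decomposition is therefore valid. The largest bag has 4 vertices, so the width is 3.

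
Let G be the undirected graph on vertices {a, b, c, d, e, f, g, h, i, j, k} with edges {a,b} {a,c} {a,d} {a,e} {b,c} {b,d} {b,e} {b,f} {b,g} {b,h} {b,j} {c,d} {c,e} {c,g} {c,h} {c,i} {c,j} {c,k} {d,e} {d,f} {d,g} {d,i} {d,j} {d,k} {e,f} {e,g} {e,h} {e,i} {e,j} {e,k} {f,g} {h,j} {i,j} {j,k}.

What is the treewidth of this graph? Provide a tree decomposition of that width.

Treewidth 4.
One such decomposition:
Bags: B1 = {c, d, e, i, j}  B2 = {b, c, d, e, j}  B3 = {b, c, d, e, g}  B4 = {b, c, e, h, j}  B5 = {c, d, e, j, k}  B6 = {a, b, c, d, e}  B7 = {b, d, e, f, g}
Tree: B1–B2, B2–B3, B2–B4, B1–B5, B3–B6, B3–B7

Each bag holds 5 vertices, so the decomposition has width 4, which upper-bounds the treewidth. Conversely, {c, d, e, j, k} is a clique of size 5, and the vertices of any clique must share a bag in every tree decomposition; so some bag has ≥ 5 vertices and tw(G) ≥ 4. Combining the bounds, tw(G) = 4.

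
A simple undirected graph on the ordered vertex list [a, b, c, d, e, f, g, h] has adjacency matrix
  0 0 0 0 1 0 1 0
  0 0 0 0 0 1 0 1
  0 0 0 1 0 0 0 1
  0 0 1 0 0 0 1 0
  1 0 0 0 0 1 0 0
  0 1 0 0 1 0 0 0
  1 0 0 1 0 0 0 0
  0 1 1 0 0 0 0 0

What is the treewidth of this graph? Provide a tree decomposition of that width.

The largest bag has 3 vertices, giving width 2; this decomposition certifies tw(G) ≤ 2. Since b–f–e–a–g–d–c–h–b is a cycle in G, G is not acyclic. Forests are exactly the graphs of treewidth ≤ 1, so tw(G) ≥ 2. Hence tw(G) = 2 exactly.

Treewidth 2.
One optimal decomposition is:
Bags: B1 = {b, e, f}  B2 = {a, b, e}  B3 = {a, b, g}  B4 = {b, d, g}  B5 = {b, c, d}  B6 = {b, c, h}
Tree: B1–B2, B2–B3, B3–B4, B4–B5, B5–B6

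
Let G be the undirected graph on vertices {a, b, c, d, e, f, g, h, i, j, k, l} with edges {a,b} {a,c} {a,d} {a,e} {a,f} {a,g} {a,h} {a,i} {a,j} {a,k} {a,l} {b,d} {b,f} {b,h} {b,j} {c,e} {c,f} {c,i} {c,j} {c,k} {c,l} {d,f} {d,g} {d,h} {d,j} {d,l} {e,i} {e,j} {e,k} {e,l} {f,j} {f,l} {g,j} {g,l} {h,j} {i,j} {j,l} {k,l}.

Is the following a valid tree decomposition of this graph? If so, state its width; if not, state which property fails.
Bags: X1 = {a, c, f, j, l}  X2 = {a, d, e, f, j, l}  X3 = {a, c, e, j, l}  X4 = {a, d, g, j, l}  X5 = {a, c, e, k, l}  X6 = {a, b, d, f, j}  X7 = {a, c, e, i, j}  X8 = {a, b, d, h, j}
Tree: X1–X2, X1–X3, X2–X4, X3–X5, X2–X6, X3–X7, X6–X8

A tree decomposition must satisfy three properties: every vertex lies in some bag; for every edge, both endpoints lie together in some bag; and for every vertex, the bags containing it form a connected subtree. Here bags containing vertex e are not connected in the tree, so the decomposition is invalid.

No — bags containing vertex e are not connected in the tree.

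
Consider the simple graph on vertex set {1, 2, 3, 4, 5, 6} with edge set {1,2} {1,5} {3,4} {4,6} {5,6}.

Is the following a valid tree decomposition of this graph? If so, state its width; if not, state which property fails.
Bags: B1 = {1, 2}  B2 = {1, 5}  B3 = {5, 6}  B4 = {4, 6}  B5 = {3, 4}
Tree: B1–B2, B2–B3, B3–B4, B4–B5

Vertex coverage: the bags together contain {1, 2, 3, 4, 5, 6}, the full vertex set. Edge coverage: each edge of G has both endpoints in at least one bag. Running intersection: for every vertex, the bags containing it form a connected subtree. All three properties hold, so this is a valid tree decomposition of width max|bag| − 1 = 1, and hence tw(G) ≤ 1.

Yes; width 1.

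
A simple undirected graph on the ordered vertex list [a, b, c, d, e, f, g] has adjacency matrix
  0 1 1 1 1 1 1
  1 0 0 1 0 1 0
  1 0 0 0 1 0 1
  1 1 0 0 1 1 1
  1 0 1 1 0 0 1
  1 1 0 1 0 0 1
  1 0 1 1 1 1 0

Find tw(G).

A width-3 tree decomposition is:
Bags: B1 = {a, d, f, g}  B2 = {a, d, e, g}  B3 = {a, b, d, f}  B4 = {a, c, e, g}
Tree: B1–B2, B1–B3, B2–B4
The largest bag has 4 vertices, giving width 3; this decomposition certifies tw(G) ≤ 3. For the lower bound, the 4 vertices {a, d, e, g} are pairwise adjacent, and any tree decomposition puts a clique entirely inside one bag — forcing width ≥ 3. The upper and lower bounds meet at 3, so that is the treewidth.

3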